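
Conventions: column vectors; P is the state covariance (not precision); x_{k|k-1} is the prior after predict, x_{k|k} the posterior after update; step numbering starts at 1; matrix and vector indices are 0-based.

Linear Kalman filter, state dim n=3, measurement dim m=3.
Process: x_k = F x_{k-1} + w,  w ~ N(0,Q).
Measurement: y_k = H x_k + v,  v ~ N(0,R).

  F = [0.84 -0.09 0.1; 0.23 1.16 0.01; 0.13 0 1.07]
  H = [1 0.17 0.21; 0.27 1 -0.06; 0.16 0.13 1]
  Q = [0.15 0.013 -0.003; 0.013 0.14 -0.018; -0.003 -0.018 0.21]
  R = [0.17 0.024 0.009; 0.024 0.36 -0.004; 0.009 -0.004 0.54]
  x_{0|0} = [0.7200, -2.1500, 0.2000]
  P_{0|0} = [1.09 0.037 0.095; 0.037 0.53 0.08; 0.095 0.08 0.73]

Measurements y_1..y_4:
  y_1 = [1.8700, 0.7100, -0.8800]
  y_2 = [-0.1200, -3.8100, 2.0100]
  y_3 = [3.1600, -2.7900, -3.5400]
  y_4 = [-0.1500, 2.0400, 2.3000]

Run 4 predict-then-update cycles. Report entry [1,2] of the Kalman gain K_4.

K[1,2] = 0.0267

step 1: x^-=[0.8183, -2.3264, 0.3076]  P^-=[0.9396 0.2165 0.2726; 0.2165 0.9329 0.1508; 0.2726 0.1508 1.0906]  S=[1.3835 0.6782 0.7545; 0.6782 1.4553 0.3553; 0.7545 0.3553 1.8059]  K=[0.8150 -0.0481 -0.0813; -0.0854 0.6982 0.0682; 0.0822 -0.0806 0.6204]  nu=[1.3826, 2.8339, -1.0161]  x^+=[1.8913, -0.5353, -0.4374]  P^+=[0.1556 -0.0428 -0.0557; -0.0428 0.2609 0.0062; -0.0557 0.0062 0.3442]
step 2: x^-=[1.5931, -0.1903, -0.2221]  P^-=[0.2624 -0.0257 -0.0001; -0.0257 0.4764 -0.0222; -0.0001 -0.0222 0.5912]  S=[0.4619 0.1371 0.1772; 0.1371 0.8465 0.0067; 0.1772 0.0067 1.1391]  K=[0.5935 -0.0423 -0.0582; -0.0740 0.5679 0.0394; 0.0937 -0.0873 0.5024]  nu=[-1.6342, -4.0632, 2.0020]  x^+=[0.6787, -2.2979, 0.9854]  P^+=[0.1134 -0.0338 -0.0397; -0.0338 0.2114 -0.0037; -0.0397 -0.0037 0.2793]
step 3: x^-=[0.8755, -2.4996, 1.1426]  P^-=[0.2330 -0.0207 0.0039; -0.0207 0.4122 -0.0312; 0.0039 -0.0312 0.5207]  S=[0.4303 0.1225 0.1593; 0.1225 0.7835 -0.0055; 0.1593 -0.0055 1.0659]  K=[0.5631 -0.0349 -0.0483; -0.0630 0.5314 0.0301; 0.1029 -0.0911 0.4694]  nu=[2.4695, -0.4583, -4.4978]  x^+=[2.4992, -3.0341, -0.6729]  P^+=[0.1067 -0.0297 -0.0341; -0.0297 0.1973 -0.0073; -0.0341 -0.0073 0.2612]
step 4: x^-=[2.3051, -2.9515, -0.3951]  P^-=[0.2284 -0.0169 0.0066; -0.0169 0.3949 -0.0340; 0.0066 -0.0340 0.5014]  S=[0.4265 0.1219 0.1570; 0.1219 0.7681 -0.0082; 0.1570 -0.0082 1.0464]  K=[0.5574 -0.0313 -0.0448; -0.0577 0.5203 0.0267; 0.1063 -0.0931 0.4592]  nu=[-1.8704, 4.3454, 2.7099]  x^+=[1.0054, -0.5104, 0.2459]  P^+=[0.1051 -0.0280 -0.0322; -0.0280 0.1929 -0.0088; -0.0322 -0.0088 0.2556]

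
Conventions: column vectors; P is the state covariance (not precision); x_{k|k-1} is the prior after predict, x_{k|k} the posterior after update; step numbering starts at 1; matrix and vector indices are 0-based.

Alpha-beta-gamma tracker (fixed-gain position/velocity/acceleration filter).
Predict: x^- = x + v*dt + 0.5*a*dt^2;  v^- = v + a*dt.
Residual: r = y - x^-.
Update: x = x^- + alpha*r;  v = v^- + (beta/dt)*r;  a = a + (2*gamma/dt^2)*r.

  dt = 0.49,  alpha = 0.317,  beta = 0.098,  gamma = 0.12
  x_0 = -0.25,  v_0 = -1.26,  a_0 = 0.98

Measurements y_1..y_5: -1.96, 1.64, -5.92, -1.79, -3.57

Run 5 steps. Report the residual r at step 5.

step 1: x_pred=-0.7498  r=-1.2102  x^+=-1.1334  v^+=-1.0218  a^+=-0.2297
step 2: x_pred=-1.6617  r=3.3017  x^+=-0.6151  v^+=-0.4741  a^+=3.0706
step 3: x_pred=-0.4787  r=-5.4413  x^+=-2.2036  v^+=-0.0578  a^+=-2.3684
step 4: x_pred=-2.5162  r=0.7262  x^+=-2.2860  v^+=-1.0730  a^+=-1.6425
step 5: x_pred=-3.0090  r=-0.5610  x^+=-3.1868  v^+=-1.9901  a^+=-2.2033

resid = -0.5610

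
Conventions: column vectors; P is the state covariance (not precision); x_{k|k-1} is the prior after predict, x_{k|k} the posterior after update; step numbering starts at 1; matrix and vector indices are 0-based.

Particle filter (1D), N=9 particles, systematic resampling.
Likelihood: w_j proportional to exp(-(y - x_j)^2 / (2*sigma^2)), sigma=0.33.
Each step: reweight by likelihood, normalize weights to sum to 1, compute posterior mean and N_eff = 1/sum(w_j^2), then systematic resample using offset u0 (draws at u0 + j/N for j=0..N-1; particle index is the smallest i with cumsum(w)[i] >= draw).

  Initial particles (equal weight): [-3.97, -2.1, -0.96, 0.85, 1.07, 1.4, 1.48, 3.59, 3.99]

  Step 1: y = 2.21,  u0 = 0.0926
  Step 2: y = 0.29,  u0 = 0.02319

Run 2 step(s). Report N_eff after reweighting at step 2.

N_eff = 7.5744

step 1: w=[0.0000, 0.0000, 0.0000, 0.0015, 0.0185, 0.3546, 0.6243, 0.0011, 0.0000]  mean=1.4456  Neff=1.9386  idx=[5, 5, 5, 6, 6, 6, 6, 6, 6]
step 2: w=[0.1793, 0.1793, 0.1793, 0.0770, 0.0770, 0.0770, 0.0770, 0.0770, 0.0770]  mean=1.4370  Neff=7.5744  idx=[0, 0, 1, 1, 2, 3, 4, 6, 7]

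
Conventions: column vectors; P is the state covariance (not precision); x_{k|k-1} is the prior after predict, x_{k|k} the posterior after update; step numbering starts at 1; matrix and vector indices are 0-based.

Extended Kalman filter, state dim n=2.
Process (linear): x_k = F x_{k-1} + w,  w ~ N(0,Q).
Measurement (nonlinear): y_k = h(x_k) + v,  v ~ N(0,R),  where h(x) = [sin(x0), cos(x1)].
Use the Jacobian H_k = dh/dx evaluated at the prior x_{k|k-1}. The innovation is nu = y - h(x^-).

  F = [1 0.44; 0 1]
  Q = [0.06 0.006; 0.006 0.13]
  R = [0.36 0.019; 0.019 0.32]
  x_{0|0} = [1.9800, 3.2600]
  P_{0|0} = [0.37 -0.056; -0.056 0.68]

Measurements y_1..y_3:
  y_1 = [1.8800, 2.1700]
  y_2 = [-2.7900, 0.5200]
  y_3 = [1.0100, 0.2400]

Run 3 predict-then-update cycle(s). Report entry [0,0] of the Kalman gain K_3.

step 1: x^-=[3.4144, 3.2600]  P^-=[0.5124 0.2492; 0.2492 0.8100]  H_jac=[-0.9630 0.0000; 0.0000 0.1181]  S=[0.8352 -0.0093; -0.0093 0.3313]  K=[-0.5900 0.0722; -0.2842 0.2808]  nu=[2.1494, 3.1630]  x^+=[2.3746, 3.5373]  P^+=[0.2191 0.1007; 0.1007 0.7149]
step 2: x^-=[3.9310, 3.5373]  P^-=[0.5062 0.4213; 0.4213 0.8449]  H_jac=[-0.7042 0.0000; 0.0000 0.3854]  S=[0.6110 -0.0954; -0.0954 0.4455]  K=[-0.5447 0.2479; -0.3843 0.6487]  nu=[-2.0800, 1.4427]  x^+=[5.4216, 5.2726]  P^+=[0.2718 0.1789; 0.1789 0.5196]
step 3: x^-=[7.7416, 5.2726]  P^-=[0.5898 0.4136; 0.4136 0.6496]  H_jac=[0.1122 0.0000; 0.0000 0.8472]  S=[0.3674 0.0583; 0.0583 0.7862]  K=[0.1107 0.4374; 0.0154 0.6988]  nu=[0.0163, -0.2913]  x^+=[7.6159, 5.0692]  P^+=[0.4292 0.1677; 0.1677 0.2643]

K[0,0] = 0.1107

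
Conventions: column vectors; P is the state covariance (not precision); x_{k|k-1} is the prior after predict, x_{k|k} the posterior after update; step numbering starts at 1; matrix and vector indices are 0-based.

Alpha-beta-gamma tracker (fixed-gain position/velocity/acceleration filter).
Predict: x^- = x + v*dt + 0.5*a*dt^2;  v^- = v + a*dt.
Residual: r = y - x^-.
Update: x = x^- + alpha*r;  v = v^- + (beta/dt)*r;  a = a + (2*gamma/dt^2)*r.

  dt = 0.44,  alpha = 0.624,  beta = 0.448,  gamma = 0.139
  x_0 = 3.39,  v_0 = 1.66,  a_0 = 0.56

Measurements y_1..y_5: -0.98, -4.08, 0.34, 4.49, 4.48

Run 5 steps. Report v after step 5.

step 1: x_pred=4.1746  r=-5.1546  x^+=0.9581  v^+=-3.3419  a^+=-6.8418
step 2: x_pred=-1.1746  r=-2.9054  x^+=-2.9876  v^+=-9.3105  a^+=-11.0138
step 3: x_pred=-8.1503  r=8.4903  x^+=-2.8524  v^+=-5.5119  a^+=1.1779
step 4: x_pred=-5.1636  r=9.6536  x^+=0.8603  v^+=4.8355  a^+=15.0400
step 5: x_pred=4.4437  r=0.0363  x^+=4.4664  v^+=11.4900  a^+=15.0920

v_post = 11.4900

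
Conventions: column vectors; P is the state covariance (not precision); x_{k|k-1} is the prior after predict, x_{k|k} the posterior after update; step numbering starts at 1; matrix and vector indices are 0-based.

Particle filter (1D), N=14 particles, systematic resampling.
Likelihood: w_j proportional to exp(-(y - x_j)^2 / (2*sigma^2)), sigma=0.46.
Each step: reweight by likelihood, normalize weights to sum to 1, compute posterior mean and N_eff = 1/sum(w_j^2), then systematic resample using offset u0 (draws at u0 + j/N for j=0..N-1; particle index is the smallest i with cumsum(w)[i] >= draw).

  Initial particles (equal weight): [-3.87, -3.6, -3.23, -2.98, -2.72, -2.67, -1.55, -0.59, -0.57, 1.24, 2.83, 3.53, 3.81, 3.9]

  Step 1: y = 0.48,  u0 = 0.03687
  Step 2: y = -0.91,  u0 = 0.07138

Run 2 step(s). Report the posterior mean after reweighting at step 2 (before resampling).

post_mean = -0.5781

step 1: w=[0.0000, 0.0000, 0.0000, 0.0000, 0.0000, 0.0000, 0.0001, 0.1687, 0.1865, 0.6446, 0.0000, 0.0000, 0.0000, 0.0000]  mean=0.5933  Neff=2.0885  idx=[7, 7, 8, 8, 8, 9, 9, 9, 9, 9, 9, 9, 9, 9]
step 2: w=[0.2037, 0.2037, 0.1975, 0.1975, 0.1975, 0.0000, 0.0000, 0.0000, 0.0000, 0.0000, 0.0000, 0.0000, 0.0000, 0.0000]  mean=-0.5781  Neff=4.9992  idx=[0, 0, 1, 1, 1, 2, 2, 2, 3, 3, 3, 4, 4, 4]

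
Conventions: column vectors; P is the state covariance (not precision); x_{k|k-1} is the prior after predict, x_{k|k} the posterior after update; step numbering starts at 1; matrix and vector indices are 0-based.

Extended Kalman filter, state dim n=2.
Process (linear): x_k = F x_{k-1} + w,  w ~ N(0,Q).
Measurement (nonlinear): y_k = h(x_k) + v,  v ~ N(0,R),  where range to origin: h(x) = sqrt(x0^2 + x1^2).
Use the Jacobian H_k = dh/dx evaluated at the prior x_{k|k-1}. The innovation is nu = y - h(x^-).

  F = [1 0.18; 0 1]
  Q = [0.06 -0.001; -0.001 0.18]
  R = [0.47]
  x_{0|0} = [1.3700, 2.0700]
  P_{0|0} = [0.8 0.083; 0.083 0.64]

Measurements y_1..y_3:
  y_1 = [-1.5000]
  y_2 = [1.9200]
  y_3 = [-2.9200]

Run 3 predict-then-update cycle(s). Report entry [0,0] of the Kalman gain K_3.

K[0,0] = -0.4019

step 1: x^-=[1.7426, 2.0700]  P^-=[0.9106 0.1972; 0.1972 0.8200]  H_jac=[0.6440 0.7650]  S=[1.5219]  K=[0.4845; 0.4956]  nu=[-4.2058]  x^+=[-0.2950, -0.0146]  P^+=[0.5534 -0.1682; -0.1682 0.4461]
step 2: x^-=[-0.2976, -0.0146]  P^-=[0.5673 -0.0889; -0.0889 0.6261]  H_jac=[-0.9988 -0.0489]  S=[1.0288]  K=[-0.5466; 0.0566]  nu=[1.6220]  x^+=[-1.1841, 0.0772]  P^+=[0.2600 -0.0571; -0.0571 0.6228]
step 3: x^-=[-1.1703, 0.0772]  P^-=[0.3196 0.0540; 0.0540 0.8028]  H_jac=[-0.9978 0.0658]  S=[0.7846]  K=[-0.4019; -0.0013]  nu=[-4.0928]  x^+=[0.4748, 0.0826]  P^+=[0.1929 0.0536; 0.0536 0.8028]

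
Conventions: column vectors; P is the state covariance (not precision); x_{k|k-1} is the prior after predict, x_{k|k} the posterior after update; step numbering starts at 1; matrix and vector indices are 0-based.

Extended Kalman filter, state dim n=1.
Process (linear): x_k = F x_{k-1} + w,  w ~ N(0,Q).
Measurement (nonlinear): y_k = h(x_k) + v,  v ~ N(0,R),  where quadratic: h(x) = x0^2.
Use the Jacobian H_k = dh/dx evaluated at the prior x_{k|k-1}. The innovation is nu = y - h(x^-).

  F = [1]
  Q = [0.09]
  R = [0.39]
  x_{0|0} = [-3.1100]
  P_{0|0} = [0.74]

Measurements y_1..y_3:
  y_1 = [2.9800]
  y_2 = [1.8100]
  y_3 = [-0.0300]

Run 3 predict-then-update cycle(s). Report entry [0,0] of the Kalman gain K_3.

K[0,0] = -0.2332

step 1: x^-=[-3.1100]  P^-=[0.8300]  H_jac=[-6.2200]  S=[32.5014]  K=[-0.1588]  nu=[-6.6921]  x^+=[-2.0470]  P^+=[0.0100]
step 2: x^-=[-2.0470]  P^-=[0.1000]  H_jac=[-4.0940]  S=[2.0654]  K=[-0.1981]  nu=[-2.3802]  x^+=[-1.5754]  P^+=[0.0189]
step 3: x^-=[-1.5754]  P^-=[0.1089]  H_jac=[-3.1508]  S=[1.4709]  K=[-0.2332]  nu=[-2.5119]  x^+=[-0.9896]  P^+=[0.0289]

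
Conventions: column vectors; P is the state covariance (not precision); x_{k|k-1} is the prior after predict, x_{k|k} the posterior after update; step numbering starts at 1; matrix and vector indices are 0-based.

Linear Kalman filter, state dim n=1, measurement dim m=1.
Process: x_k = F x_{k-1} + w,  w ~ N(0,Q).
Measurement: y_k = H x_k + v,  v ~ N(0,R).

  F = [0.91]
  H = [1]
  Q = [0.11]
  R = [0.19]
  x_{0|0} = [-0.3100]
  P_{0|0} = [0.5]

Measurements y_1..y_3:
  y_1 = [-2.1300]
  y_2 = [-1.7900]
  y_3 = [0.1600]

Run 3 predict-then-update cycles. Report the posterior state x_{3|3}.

x_post = [-0.6606]

step 1: x^-=[-0.2821]  P^-=[0.5241]  S=[0.7141]  K=[0.7339]  nu=[-1.8479]  x^+=[-1.6383]  P^+=[0.1394]
step 2: x^-=[-1.4908]  P^-=[0.2255]  S=[0.4155]  K=[0.5427]  nu=[-0.2992]  x^+=[-1.6532]  P^+=[0.1031]
step 3: x^-=[-1.5044]  P^-=[0.1954]  S=[0.3854]  K=[0.5070]  nu=[1.6644]  x^+=[-0.6606]  P^+=[0.0963]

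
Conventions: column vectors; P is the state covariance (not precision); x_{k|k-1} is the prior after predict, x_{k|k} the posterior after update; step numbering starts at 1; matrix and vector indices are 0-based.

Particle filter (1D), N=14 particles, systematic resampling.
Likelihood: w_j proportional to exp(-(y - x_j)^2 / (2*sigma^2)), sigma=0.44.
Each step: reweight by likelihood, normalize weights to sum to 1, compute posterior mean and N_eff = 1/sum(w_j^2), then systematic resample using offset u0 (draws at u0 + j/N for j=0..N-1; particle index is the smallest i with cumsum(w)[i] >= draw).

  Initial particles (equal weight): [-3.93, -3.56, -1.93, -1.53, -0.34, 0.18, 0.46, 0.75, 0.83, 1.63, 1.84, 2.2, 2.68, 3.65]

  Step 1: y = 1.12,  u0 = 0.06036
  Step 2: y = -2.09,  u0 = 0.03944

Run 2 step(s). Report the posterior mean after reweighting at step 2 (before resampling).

post_mean = 0.4712

step 1: w=[0.0000, 0.0000, 0.0000, 0.0000, 0.0015, 0.0370, 0.1176, 0.2543, 0.2914, 0.1850, 0.0949, 0.0178, 0.0007, 0.0000]  mean=1.0099  Neff=4.8012  idx=[6, 6, 7, 7, 7, 8, 8, 8, 8, 9, 9, 9, 10, 11]
step 2: w=[0.4821, 0.4821, 0.0085, 0.0085, 0.0085, 0.0026, 0.0026, 0.0026, 0.0026, 0.0000, 0.0000, 0.0000, 0.0000, 0.0000]  mean=0.4712  Neff=2.1505  idx=[0, 0, 0, 0, 0, 0, 0, 1, 1, 1, 1, 1, 1, 2]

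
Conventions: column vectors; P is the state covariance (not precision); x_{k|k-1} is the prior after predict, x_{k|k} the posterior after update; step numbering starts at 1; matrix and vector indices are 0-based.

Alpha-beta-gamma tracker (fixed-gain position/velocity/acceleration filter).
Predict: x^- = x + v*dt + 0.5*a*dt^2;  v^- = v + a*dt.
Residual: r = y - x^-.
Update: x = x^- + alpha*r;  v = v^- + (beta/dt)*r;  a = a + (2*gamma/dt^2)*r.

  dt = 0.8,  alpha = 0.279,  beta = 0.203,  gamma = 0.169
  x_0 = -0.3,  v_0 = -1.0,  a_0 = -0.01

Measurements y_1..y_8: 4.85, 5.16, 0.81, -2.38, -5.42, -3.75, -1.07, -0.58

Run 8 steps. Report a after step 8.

step 1: x_pred=-1.1032  r=5.9532  x^+=0.5577  v^+=0.5026  a^+=3.1340
step 2: x_pred=1.9627  r=3.1973  x^+=2.8548  v^+=3.8212  a^+=4.8226
step 3: x_pred=7.4549  r=-6.6449  x^+=5.6010  v^+=5.9931  a^+=1.3132
step 4: x_pred=10.8157  r=-13.1957  x^+=7.1341  v^+=3.6953  a^+=-5.6557
step 5: x_pred=8.2805  r=-13.7005  x^+=4.4580  v^+=-4.3058  a^+=-12.8913
step 6: x_pred=-3.1118  r=-0.6382  x^+=-3.2899  v^+=-14.7808  a^+=-13.2283
step 7: x_pred=-19.3476  r=18.2776  x^+=-14.2481  v^+=-20.7255  a^+=-3.5755
step 8: x_pred=-31.9727  r=31.3927  x^+=-23.2141  v^+=-15.6200  a^+=13.0038

a_post = 13.0038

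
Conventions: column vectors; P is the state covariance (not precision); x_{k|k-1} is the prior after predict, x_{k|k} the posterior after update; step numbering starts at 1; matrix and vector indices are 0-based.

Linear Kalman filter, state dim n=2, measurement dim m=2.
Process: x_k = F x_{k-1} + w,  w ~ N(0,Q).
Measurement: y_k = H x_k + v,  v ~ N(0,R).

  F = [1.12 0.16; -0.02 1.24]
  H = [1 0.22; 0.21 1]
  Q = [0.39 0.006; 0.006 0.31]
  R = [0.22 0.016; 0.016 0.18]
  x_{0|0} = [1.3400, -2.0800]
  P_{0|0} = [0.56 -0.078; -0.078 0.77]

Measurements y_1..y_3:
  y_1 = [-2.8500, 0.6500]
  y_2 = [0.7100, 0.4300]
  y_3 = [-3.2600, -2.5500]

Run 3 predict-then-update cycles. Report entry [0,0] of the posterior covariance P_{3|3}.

step 1: x^-=[1.1680, -2.6060]  P^-=[1.0842 0.0381; 0.0381 1.4980]  S=[1.3935 0.6132; 0.6132 1.7419]  K=[0.8483 -0.1460; -0.1379 0.9132]  nu=[-3.4447, 3.0107]  x^+=[-2.1938, 0.6184]  P^+=[0.1962 -0.0539; -0.0539 0.1735]
step 2: x^-=[-2.3581, 0.8107]  P^-=[0.6212 -0.0387; -0.0387 0.5795]  S=[0.8522 0.2335; 0.2335 0.7707]  K=[0.7484 -0.1076; -0.1079 0.7741]  nu=[2.8897, 0.1145]  x^+=[-0.2077, 0.5877]  P^+=[0.1725 -0.0436; -0.0436 0.1468]
step 3: x^-=[-0.1386, 0.7329]  P^-=[0.5945 -0.0292; -0.0292 0.5379]  S=[0.8277 0.2286; 0.2286 0.7319]  K=[0.7381 -0.0999; -0.1018 0.7584]  nu=[-3.2826, -3.2538]  x^+=[-2.2365, -1.4006]  P^+=[0.1700 -0.0419; -0.0419 0.1437]

P_post[0,0] = 0.1700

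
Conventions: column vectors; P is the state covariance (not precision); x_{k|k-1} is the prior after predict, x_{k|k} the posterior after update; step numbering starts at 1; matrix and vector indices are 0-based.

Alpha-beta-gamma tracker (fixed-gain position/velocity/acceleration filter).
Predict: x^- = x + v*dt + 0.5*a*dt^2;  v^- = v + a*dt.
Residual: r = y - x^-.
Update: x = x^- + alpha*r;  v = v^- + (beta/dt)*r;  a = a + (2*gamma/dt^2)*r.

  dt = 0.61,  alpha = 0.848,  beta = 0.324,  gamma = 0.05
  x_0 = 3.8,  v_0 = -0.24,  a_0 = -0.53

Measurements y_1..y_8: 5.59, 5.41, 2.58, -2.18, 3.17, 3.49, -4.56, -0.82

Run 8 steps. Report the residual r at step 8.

resid = 5.1816

step 1: x_pred=3.5550  r=2.0350  x^+=5.2807  v^+=0.5176  a^+=0.0169
step 2: x_pred=5.5996  r=-0.1896  x^+=5.4388  v^+=0.4272  a^+=-0.0340
step 3: x_pred=5.6931  r=-3.1131  x^+=3.0532  v^+=-1.2471  a^+=-0.8707
step 4: x_pred=2.1305  r=-4.3105  x^+=-1.5248  v^+=-4.0677  a^+=-2.0291
step 5: x_pred=-4.3836  r=7.5536  x^+=2.0219  v^+=-1.2933  a^+=0.0009
step 6: x_pred=1.2331  r=2.2569  x^+=3.1469  v^+=-0.0940  a^+=0.6074
step 7: x_pred=3.2026  r=-7.7626  x^+=-3.3801  v^+=-3.8466  a^+=-1.4787
step 8: x_pred=-6.0016  r=5.1816  x^+=-1.6076  v^+=-1.9964  a^+=-0.0862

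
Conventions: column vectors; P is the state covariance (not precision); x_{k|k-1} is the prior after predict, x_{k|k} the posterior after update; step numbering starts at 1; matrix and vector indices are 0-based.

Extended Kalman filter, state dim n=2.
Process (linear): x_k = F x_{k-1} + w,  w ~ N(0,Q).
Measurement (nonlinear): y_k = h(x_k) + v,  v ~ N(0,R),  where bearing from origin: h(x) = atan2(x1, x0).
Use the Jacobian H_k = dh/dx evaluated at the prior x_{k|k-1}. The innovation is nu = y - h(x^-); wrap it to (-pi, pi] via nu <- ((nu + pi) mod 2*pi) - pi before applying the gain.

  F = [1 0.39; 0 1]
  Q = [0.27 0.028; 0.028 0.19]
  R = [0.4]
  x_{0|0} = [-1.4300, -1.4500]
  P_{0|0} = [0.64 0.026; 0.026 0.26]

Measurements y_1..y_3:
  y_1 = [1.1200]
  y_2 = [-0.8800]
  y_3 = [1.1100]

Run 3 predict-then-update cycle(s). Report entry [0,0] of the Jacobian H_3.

H_jac[0,0] = 0.0840

step 1: x^-=[-1.9955, -1.4500]  P^-=[0.9698 0.1554; 0.1554 0.4500]  H_jac=[0.2383 -0.3280]  S=[0.4792]  K=[0.3760; -0.2307]  nu=[-2.6500]  x^+=[-2.9918, -0.8386]  P^+=[0.9021 0.1970; 0.1970 0.4245]
step 2: x^-=[-3.3188, -0.8386]  P^-=[1.3903 0.3905; 0.3905 0.6145]  H_jac=[0.0716 -0.2832]  S=[0.4406]  K=[-0.0252; -0.3316]  nu=[2.0141]  x^+=[-3.3696, -1.5065]  P^+=[1.3900 0.3868; 0.3868 0.5661]
step 3: x^-=[-3.9571, -1.5065]  P^-=[2.0478 0.6356; 0.6356 0.7561]  H_jac=[0.0840 -0.2207]  S=[0.4277]  K=[0.0743; -0.2653]  nu=[-2.3954]  x^+=[-4.1352, -0.8710]  P^+=[2.0455 0.6440; 0.6440 0.7260]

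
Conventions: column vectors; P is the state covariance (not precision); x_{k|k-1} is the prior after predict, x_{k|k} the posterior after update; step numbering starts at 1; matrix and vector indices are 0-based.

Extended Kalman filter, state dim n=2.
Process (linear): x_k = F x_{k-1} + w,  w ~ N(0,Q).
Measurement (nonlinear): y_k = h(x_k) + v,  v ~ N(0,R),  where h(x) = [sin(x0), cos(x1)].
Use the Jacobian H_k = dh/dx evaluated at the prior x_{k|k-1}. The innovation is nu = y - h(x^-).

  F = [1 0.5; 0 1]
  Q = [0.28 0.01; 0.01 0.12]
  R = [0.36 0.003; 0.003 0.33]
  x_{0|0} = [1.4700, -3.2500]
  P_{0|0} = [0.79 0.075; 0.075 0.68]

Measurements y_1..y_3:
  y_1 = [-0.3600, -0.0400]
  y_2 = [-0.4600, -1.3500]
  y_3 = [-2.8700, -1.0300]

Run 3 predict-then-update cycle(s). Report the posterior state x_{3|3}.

step 1: x^-=[-0.1550, -3.2500]  P^-=[1.3150 0.4250; 0.4250 0.8000]  H_jac=[0.9880 0.0000; 0.0000 -0.1082]  S=[1.6437 -0.0424; -0.0424 0.3394]  K=[0.7895 -0.0368; 0.2497 -0.2238]  nu=[-0.2056, 0.9541]  x^+=[-0.3524, -3.5149]  P^+=[0.2876 0.0903; 0.0903 0.6758]
step 2: x^-=[-2.1099, -3.5149]  P^-=[0.8268 0.4382; 0.4382 0.7958]  H_jac=[-0.5134 0.0000; 0.0000 -0.3647]  S=[0.5779 0.0850; 0.0850 0.4358]  K=[-0.7006 -0.2300; -0.2999 -0.6074]  nu=[0.3982, -0.4189]  x^+=[-2.2925, -3.3799]  P^+=[0.4927 0.2138; 0.2138 0.5520]
step 3: x^-=[-3.9825, -3.3799]  P^-=[1.1245 0.4999; 0.4999 0.6720]  H_jac=[-0.6668 0.0000; 0.0000 -0.2361]  S=[0.8600 0.0817; 0.0817 0.3674]  K=[-0.8596 -0.1301; -0.3540 -0.3530]  nu=[-3.6152, -0.0583]  x^+=[-0.8674, -2.0794]  P^+=[0.4647 0.1927; 0.1927 0.4980]

x_post = [-0.8674, -2.0794]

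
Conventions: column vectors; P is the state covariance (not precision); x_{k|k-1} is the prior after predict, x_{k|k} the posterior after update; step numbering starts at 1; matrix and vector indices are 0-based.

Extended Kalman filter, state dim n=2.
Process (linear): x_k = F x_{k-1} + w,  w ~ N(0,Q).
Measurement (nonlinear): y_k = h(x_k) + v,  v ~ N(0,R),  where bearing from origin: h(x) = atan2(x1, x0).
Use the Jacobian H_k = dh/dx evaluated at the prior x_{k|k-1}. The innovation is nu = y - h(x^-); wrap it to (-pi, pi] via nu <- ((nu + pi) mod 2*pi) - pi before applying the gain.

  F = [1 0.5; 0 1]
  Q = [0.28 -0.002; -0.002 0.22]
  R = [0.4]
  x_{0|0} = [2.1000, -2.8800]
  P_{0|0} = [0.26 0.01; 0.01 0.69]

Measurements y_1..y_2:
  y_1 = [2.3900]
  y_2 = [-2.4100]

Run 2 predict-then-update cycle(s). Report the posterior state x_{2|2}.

step 1: x^-=[0.6600, -2.8800]  P^-=[0.7225 0.3530; 0.3530 0.9100]  H_jac=[0.3299 0.0756]  S=[0.5014]  K=[0.5286; 0.3694]  nu=[-2.5477]  x^+=[-0.6866, -3.8212]  P^+=[0.5824 0.2551; 0.2551 0.8416]
step 2: x^-=[-2.5972, -3.8212]  P^-=[1.3279 0.6739; 0.6739 1.0616]  H_jac=[0.1790 -0.1217]  S=[0.4289]  K=[0.3630; -0.0199]  nu=[-0.2422]  x^+=[-2.6851, -3.8164]  P^+=[1.2714 0.6770; 0.6770 1.0614]

x_post = [-2.6851, -3.8164]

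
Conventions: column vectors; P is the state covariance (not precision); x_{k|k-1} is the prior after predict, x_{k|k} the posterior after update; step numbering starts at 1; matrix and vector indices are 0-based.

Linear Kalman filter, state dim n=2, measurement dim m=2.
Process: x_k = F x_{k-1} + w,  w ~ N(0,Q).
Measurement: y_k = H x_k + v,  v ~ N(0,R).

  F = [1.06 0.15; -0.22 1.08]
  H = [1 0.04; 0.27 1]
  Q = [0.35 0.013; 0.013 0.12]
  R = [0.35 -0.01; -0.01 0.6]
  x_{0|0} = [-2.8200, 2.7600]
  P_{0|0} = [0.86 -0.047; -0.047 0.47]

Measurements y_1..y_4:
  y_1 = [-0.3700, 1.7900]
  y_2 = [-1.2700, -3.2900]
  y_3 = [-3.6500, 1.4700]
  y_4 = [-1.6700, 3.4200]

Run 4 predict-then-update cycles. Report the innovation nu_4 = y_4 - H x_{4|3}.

innov = [0.9636, 2.1178]

step 1: x^-=[-2.5752, 3.6012]  P^-=[1.3119 -0.1637; -0.1637 0.7322]  S=[1.6500 0.2081; 0.2081 1.3394]  K=[0.7886 0.0198; -0.1491 0.5368]  nu=[2.0612, -1.1159]  x^+=[-0.9717, 2.6948]  P^+=[0.2787 -0.0713; -0.0713 0.3428]
step 2: x^-=[-0.6258, 3.1242]  P^-=[0.6482 -0.0757; -0.0757 0.5672]  S=[0.9930 0.1112; 0.1112 1.1736]  K=[0.6471 0.0233; -0.1067 0.4760]  nu=[-0.7692, -6.2452]  x^+=[-1.2691, 0.2334]  P^+=[0.2284 -0.0541; -0.0541 0.3013]
step 3: x^-=[-1.3103, 0.5313]  P^-=[0.5962 -0.0517; -0.0517 0.5082]  S=[0.9429 0.1191; 0.1191 1.1238]  K=[0.6262 0.0309; -0.0900 0.4494]  nu=[-2.3610, 1.2925]  x^+=[-2.7488, 1.3245]  P^+=[0.2208 -0.0473; -0.0473 0.2833]
step 4: x^-=[-2.7151, 2.0352]  P^-=[0.5894 -0.0452; -0.0452 0.4836]  S=[0.9365 0.1228; 0.1228 1.1022]  K=[0.6229 0.0340; -0.0849 0.4372]  nu=[0.9636, 2.1178]  x^+=[-2.0428, 2.8792]  P^+=[0.2195 -0.0451; -0.0451 0.2753]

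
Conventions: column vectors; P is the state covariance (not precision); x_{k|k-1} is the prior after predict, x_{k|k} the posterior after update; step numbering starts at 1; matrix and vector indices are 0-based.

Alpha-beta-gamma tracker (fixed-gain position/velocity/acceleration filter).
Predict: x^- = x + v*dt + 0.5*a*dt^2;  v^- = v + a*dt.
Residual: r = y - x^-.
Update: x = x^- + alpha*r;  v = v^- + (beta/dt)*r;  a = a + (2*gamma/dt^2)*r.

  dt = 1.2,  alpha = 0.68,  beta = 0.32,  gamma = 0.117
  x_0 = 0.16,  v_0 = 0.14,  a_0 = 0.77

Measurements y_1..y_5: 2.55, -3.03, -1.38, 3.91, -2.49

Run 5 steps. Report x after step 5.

step 1: x_pred=0.8824  r=1.6676  x^+=2.0164  v^+=1.5087  a^+=1.0410
step 2: x_pred=4.5763  r=-7.6063  x^+=-0.5960  v^+=0.7295  a^+=-0.1950
step 3: x_pred=0.1390  r=-1.5190  x^+=-0.8939  v^+=0.0904  a^+=-0.4419
step 4: x_pred=-1.1036  r=5.0136  x^+=2.3057  v^+=0.8971  a^+=0.3728
step 5: x_pred=3.6506  r=-6.1406  x^+=-0.5250  v^+=-0.2930  a^+=-0.6250

x_post = -0.5250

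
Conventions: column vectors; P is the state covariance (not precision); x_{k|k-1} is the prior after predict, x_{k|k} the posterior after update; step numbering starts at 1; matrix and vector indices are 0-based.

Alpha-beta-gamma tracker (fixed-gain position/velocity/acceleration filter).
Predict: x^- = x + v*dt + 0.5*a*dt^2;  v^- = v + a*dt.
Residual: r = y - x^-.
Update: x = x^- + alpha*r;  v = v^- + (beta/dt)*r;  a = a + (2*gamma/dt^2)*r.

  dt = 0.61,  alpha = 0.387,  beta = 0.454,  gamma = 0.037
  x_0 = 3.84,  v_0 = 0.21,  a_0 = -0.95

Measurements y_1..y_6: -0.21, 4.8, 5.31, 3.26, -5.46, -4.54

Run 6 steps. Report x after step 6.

x_post = -3.8632

step 1: x_pred=3.7914  r=-4.0014  x^+=2.2428  v^+=-3.3476  a^+=-1.7458
step 2: x_pred=-0.1240  r=4.9240  x^+=1.7816  v^+=-0.7477  a^+=-0.7665
step 3: x_pred=1.1829  r=4.1271  x^+=2.7801  v^+=1.8564  a^+=0.0543
step 4: x_pred=3.9225  r=-0.6625  x^+=3.6661  v^+=1.3963  a^+=-0.0775
step 5: x_pred=4.5035  r=-9.9635  x^+=0.6476  v^+=-6.0664  a^+=-2.0590
step 6: x_pred=-3.4359  r=-1.1041  x^+=-3.8632  v^+=-8.1441  a^+=-2.2785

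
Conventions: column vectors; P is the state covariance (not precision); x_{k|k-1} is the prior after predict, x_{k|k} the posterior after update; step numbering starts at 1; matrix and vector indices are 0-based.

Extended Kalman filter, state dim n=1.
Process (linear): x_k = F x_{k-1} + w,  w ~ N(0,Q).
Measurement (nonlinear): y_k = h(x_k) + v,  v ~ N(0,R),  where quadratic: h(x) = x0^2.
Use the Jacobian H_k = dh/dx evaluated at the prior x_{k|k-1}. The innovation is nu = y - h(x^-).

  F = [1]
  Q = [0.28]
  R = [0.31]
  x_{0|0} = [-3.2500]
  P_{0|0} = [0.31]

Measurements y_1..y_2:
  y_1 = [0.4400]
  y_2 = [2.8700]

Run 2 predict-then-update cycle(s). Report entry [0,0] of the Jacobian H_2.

H_jac[0,0] = -3.4236

step 1: x^-=[-3.2500]  P^-=[0.5900]  H_jac=[-6.5000]  S=[25.2375]  K=[-0.1520]  nu=[-10.1225]  x^+=[-1.7118]  P^+=[0.0072]
step 2: x^-=[-1.7118]  P^-=[0.2872]  H_jac=[-3.4236]  S=[3.6769]  K=[-0.2675]  nu=[-0.0603]  x^+=[-1.6957]  P^+=[0.0242]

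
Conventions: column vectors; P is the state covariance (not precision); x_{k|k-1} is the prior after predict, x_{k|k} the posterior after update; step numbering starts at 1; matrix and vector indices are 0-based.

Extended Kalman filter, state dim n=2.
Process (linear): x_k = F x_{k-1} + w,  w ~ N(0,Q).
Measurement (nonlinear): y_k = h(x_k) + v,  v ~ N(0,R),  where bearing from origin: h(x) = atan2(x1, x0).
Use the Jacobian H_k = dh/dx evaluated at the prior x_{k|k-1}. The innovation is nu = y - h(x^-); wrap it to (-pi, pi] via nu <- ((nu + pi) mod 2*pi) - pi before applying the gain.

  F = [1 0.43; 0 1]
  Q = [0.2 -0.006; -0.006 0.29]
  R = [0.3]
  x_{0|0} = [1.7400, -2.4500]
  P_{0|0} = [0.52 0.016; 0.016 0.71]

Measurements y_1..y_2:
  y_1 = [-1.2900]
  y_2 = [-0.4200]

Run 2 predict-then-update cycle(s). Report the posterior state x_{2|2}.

step 1: x^-=[0.6865, -2.4500]  P^-=[0.8650 0.3153; 0.3153 1.0000]  H_jac=[0.3784 0.1060]  S=[0.4604]  K=[0.7836; 0.4895]  nu=[0.0076]  x^+=[0.6925, -2.4463]  P^+=[0.5823 0.1387; 0.1387 0.8897]
step 2: x^-=[-0.3594, -2.4463]  P^-=[1.0661 0.5153; 0.5153 1.1797]  H_jac=[0.4001 -0.0588]  S=[0.4505]  K=[0.8796; 0.3037]  nu=[1.2967]  x^+=[0.7811, -2.0525]  P^+=[0.7175 0.3949; 0.3949 1.1381]

x_post = [0.7811, -2.0525]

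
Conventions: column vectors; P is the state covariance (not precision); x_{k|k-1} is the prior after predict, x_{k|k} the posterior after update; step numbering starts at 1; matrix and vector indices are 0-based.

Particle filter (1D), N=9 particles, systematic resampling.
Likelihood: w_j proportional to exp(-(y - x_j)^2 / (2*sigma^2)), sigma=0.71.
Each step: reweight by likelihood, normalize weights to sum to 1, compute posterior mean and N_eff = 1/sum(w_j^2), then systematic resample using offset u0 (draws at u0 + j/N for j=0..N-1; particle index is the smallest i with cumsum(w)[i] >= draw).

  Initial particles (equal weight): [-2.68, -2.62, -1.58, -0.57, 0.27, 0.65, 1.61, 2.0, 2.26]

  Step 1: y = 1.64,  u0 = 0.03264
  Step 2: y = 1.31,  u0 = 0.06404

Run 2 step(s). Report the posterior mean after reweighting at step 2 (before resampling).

step 1: w=[0.0000, 0.0000, 0.0000, 0.0025, 0.0501, 0.1219, 0.3220, 0.2834, 0.2201]  mean=1.6739  Neff=4.0033  idx=[4, 5, 6, 6, 6, 7, 7, 8, 8]
step 2: w=[0.0590, 0.1119, 0.1577, 0.1577, 0.1577, 0.1075, 0.1075, 0.0704, 0.0704]  mean=1.5990  Neff=8.0856  idx=[1, 2, 2, 3, 4, 4, 5, 6, 8]

post_mean = 1.5990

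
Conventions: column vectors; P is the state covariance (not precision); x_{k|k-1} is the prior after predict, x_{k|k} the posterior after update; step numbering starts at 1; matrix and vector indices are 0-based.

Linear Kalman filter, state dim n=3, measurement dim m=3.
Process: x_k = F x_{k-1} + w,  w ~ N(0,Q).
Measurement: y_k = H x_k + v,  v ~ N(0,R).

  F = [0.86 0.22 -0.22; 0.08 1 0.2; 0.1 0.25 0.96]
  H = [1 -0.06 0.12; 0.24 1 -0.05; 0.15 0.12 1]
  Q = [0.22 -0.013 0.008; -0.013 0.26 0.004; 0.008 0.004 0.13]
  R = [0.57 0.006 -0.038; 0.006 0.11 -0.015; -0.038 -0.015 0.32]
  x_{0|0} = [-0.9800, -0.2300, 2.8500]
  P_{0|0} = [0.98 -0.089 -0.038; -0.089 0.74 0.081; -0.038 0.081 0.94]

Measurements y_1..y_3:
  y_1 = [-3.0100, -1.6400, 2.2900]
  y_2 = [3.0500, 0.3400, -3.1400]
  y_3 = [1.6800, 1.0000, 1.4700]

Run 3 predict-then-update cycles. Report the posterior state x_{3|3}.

step 1: x^-=[-1.5204, 0.2616, 2.5805]  P^-=[0.9990 0.0776 -0.1045; 0.0776 1.0608 0.4448; -0.1045 0.4448 1.0795]  S=[1.5475 0.3091 0.1157; 0.3091 1.2264 0.5260; 0.1157 0.5260 1.5154]  K=[0.6121 0.1332 -0.0569; -0.1343 0.8534 0.0993; -0.0553 -0.0069 0.7438]  nu=[-1.7836, -1.4077, -0.0938]  x^+=[-2.7942, -0.7094, 2.6190]  P^+=[0.3582 -0.0712 -0.0886; -0.0712 0.1097 0.0216; -0.0886 0.0216 0.2509]
step 2: x^-=[-3.1353, -0.4091, 2.0575]  P^-=[0.5069 -0.0552 -0.0929; -0.0552 0.3765 0.0871; -0.0929 0.0871 0.3615]  S=[1.0665 0.0611 -0.0260; 0.0611 0.4836 0.0855; -0.0260 0.0855 0.6894]  K=[0.4619 0.0935 -0.0283; -0.1036 0.7403 0.0842; -0.0394 0.0104 0.5166]  nu=[5.9139, 1.6045, -4.6781]  x^+=[-0.1214, -0.2277, -0.5751]  P^+=[0.2691 -0.0542 -0.0619; -0.0542 0.0934 0.0167; -0.0619 0.0167 0.1739]
step 3: x^-=[-0.0280, -0.3524, -0.6211]  P^-=[0.4332 -0.0416 -0.0604; -0.0416 0.3581 0.0673; -0.0604 0.0673 0.2922]  S=[0.9983 0.0553 -0.0097; 0.0553 0.4685 0.0743; -0.0097 0.0743 0.6237]  K=[0.4242 0.0902 -0.0048; -0.0951 0.7347 0.0777; -0.0255 0.0106 0.4653]  nu=[1.7614, 1.3281, 2.1376]  x^+=[0.8287, 0.6220, 0.3428]  P^+=[0.2456 -0.0489 -0.0500; -0.0489 0.0915 0.0138; -0.0500 0.0138 0.1556]

x_post = [0.8287, 0.6220, 0.3428]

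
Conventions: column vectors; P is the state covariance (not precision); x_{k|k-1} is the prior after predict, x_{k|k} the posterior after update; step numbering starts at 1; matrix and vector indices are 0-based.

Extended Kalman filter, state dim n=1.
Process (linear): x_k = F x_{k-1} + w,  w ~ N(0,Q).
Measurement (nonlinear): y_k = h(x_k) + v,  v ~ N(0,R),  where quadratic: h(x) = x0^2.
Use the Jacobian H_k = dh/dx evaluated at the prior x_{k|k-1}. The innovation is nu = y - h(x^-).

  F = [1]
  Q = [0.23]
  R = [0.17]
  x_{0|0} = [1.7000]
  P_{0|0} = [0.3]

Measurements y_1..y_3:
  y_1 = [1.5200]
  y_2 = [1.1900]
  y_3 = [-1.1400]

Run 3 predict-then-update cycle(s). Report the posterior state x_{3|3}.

step 1: x^-=[1.7000]  P^-=[0.5300]  H_jac=[3.4000]  S=[6.2968]  K=[0.2862]  nu=[-1.3700]  x^+=[1.3079]  P^+=[0.0143]
step 2: x^-=[1.3079]  P^-=[0.2443]  H_jac=[2.6159]  S=[1.8418]  K=[0.3470]  nu=[-0.5207]  x^+=[1.1273]  P^+=[0.0226]
step 3: x^-=[1.1273]  P^-=[0.2526]  H_jac=[2.2545]  S=[1.4537]  K=[0.3917]  nu=[-2.4107]  x^+=[0.1830]  P^+=[0.0295]

x_post = [0.1830]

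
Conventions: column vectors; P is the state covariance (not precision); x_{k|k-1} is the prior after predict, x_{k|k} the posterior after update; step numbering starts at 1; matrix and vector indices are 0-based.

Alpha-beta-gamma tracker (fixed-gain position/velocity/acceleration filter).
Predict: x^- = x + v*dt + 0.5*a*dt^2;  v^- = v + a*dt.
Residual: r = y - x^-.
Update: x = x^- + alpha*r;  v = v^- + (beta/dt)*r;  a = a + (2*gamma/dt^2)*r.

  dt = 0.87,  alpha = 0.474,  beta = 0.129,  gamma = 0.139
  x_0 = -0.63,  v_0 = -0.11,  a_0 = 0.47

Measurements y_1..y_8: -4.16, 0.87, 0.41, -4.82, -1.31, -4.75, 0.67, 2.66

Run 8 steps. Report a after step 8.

step 1: x_pred=-0.5478  r=-3.6122  x^+=-2.2600  v^+=-0.2367  a^+=-0.8567
step 2: x_pred=-2.7901  r=3.6601  x^+=-1.0552  v^+=-0.4393  a^+=0.4876
step 3: x_pred=-1.2529  r=1.6629  x^+=-0.4647  v^+=0.2315  a^+=1.0984
step 4: x_pred=0.1524  r=-4.9724  x^+=-2.2045  v^+=0.4498  a^+=-0.7279
step 5: x_pred=-2.0887  r=0.7787  x^+=-1.7196  v^+=-0.0680  a^+=-0.4419
step 6: x_pred=-1.9460  r=-2.8040  x^+=-3.2751  v^+=-0.8683  a^+=-1.4718
step 7: x_pred=-4.5875  r=5.2575  x^+=-2.0954  v^+=-1.3691  a^+=0.4592
step 8: x_pred=-3.1128  r=5.7728  x^+=-0.3765  v^+=-0.1136  a^+=2.5795

a_post = 2.5795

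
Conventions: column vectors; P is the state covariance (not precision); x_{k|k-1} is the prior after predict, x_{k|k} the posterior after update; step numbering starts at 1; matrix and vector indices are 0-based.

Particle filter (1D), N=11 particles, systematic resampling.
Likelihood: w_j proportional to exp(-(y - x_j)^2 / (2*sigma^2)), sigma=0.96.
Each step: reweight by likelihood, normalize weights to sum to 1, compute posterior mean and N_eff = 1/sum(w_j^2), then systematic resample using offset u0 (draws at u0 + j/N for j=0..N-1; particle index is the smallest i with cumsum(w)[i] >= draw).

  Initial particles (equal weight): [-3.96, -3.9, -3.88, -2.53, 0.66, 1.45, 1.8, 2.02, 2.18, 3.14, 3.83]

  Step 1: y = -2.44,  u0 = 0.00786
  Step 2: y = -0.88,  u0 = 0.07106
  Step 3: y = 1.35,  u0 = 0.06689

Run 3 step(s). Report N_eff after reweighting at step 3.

step 1: w=[0.1482, 0.1633, 0.1685, 0.5169, 0.0028, 0.0001, 0.0000, 0.0000, 0.0000, 0.0000, 0.0000]  mean=-3.1835  Neff=2.9050  idx=[0, 0, 1, 1, 2, 2, 3, 3, 3, 3, 3]
step 2: w=[0.0049, 0.0049, 0.0060, 0.0060, 0.0064, 0.0064, 0.1931, 0.1931, 0.1931, 0.1931, 0.1931]  mean=-2.5778  Neff=5.3596  idx=[6, 6, 7, 7, 8, 8, 9, 9, 9, 10, 10]
step 3: w=[0.0909, 0.0909, 0.0909, 0.0909, 0.0909, 0.0909, 0.0909, 0.0909, 0.0909, 0.0909, 0.0909]  mean=-2.5300  Neff=11.0000  idx=[0, 1, 2, 3, 4, 5, 6, 7, 8, 9, 10]

N_eff = 11.0000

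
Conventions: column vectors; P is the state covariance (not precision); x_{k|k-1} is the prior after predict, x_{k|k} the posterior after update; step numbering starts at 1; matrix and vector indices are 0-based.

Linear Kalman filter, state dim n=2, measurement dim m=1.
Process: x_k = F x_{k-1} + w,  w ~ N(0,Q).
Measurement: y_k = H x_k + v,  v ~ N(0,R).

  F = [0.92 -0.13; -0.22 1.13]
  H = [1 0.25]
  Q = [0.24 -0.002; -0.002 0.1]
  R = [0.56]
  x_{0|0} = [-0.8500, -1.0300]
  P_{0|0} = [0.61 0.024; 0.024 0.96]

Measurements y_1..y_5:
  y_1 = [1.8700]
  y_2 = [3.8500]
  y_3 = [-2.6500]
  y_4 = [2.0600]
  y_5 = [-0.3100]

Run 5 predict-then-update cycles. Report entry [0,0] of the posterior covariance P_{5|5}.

step 1: x^-=[-0.6481, -0.9769]  P^-=[0.7668 -0.2409; -0.2409 1.3434]  S=[1.2903]  K=[0.5476; 0.0736]  nu=[2.7623]  x^+=[0.8645, -0.7735]  P^+=[0.3799 -0.2929; -0.2929 1.3364]
step 2: x^-=[0.8959, -1.0643]  P^-=[0.6542 -0.5881; -0.5881 1.9705]  S=[1.0433]  K=[0.4861; -0.0915]  nu=[3.2201]  x^+=[2.4613, -1.3588]  P^+=[0.4076 -0.5417; -0.5417 1.9617]
step 3: x^-=[2.4410, -2.0770]  P^-=[0.7477 -0.9513; -0.9513 2.8940]  S=[1.0130]  K=[0.5034; -0.2249]  nu=[-4.5718]  x^+=[0.1396, -1.0489]  P^+=[0.4911 -0.8366; -0.8366 2.8428]
step 4: x^-=[0.2648, -1.2160]  P^-=[0.9038 -1.4127; -1.4127 4.1697]  S=[1.0181]  K=[0.5409; -0.3637]  nu=[2.0992]  x^+=[1.4002, -1.9794]  P^+=[0.6060 -1.2124; -1.2124 4.0350]
step 5: x^-=[1.5455, -2.5448]  P^-=[1.1111 -2.0125; -2.0125 5.8845]  S=[1.0326]  K=[0.5888; -0.5243]  nu=[-1.2193]  x^+=[0.8276, -1.9055]  P^+=[0.7531 -1.6938; -1.6938 5.6006]

P_post[0,0] = 0.7531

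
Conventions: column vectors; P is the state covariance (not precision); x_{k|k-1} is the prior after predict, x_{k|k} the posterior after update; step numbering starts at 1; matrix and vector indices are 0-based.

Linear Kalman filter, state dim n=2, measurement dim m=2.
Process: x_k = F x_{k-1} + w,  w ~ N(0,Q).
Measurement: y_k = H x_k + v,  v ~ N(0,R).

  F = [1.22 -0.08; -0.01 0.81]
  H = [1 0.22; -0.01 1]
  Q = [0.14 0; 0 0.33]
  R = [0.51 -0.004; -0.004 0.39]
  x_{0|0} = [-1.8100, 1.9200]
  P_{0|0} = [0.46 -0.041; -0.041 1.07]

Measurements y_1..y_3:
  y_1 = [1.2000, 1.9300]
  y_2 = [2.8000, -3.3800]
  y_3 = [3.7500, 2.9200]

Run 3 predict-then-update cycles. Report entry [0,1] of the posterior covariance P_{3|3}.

P_post[0,1] = -0.0367

step 1: x^-=[-2.3618, 1.5733]  P^-=[0.8395 -0.1155; -0.1155 1.0327]  S=[1.3487 0.0996; 0.0996 1.4251]  K=[0.6132 -0.1298; 0.0294 0.7234]  nu=[3.2157, 0.3331]  x^+=[-0.4331, 1.9089]  P^+=[0.3242 -0.0498; -0.0498 0.2815]
step 2: x^-=[-0.6811, 1.5505]  P^-=[0.6341 -0.0715; -0.0715 0.5155]  S=[1.1376 0.0318; 0.0318 0.9070]  K=[0.5465 -0.1049; 0.0210 0.5684]  nu=[3.1400, -4.9373]  x^+=[1.5530, -1.1901]  P^+=[0.2880 -0.0402; -0.0402 0.2212]
step 3: x^-=[1.9898, -0.9795]  P^-=[0.5779 -0.0576; -0.0576 0.4758]  S=[1.0856 0.0374; 0.0374 0.8670]  K=[0.5240 -0.0957; 0.0244 0.5484]  nu=[1.9757, 3.9194]  x^+=[2.6498, 1.2182]  P^+=[0.2757 -0.0367; -0.0367 0.2134]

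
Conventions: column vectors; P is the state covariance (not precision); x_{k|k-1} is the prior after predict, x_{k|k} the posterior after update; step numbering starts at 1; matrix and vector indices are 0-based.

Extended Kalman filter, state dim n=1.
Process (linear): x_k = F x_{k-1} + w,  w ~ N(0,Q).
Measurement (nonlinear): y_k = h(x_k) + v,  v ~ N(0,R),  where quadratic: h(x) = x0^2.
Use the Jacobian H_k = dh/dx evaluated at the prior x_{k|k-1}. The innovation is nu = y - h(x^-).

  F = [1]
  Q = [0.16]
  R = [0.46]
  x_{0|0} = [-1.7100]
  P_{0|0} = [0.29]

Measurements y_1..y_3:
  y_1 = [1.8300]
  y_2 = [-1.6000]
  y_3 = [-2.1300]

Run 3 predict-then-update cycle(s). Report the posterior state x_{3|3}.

step 1: x^-=[-1.7100]  P^-=[0.4500]  H_jac=[-3.4200]  S=[5.7234]  K=[-0.2689]  nu=[-1.0941]  x^+=[-1.4158]  P^+=[0.0362]
step 2: x^-=[-1.4158]  P^-=[0.1962]  H_jac=[-2.8316]  S=[2.0329]  K=[-0.2732]  nu=[-3.6045]  x^+=[-0.4309]  P^+=[0.0444]
step 3: x^-=[-0.4309]  P^-=[0.2044]  H_jac=[-0.8618]  S=[0.6118]  K=[-0.2879]  nu=[-2.3157]  x^+=[0.2358]  P^+=[0.1537]

x_post = [0.2358]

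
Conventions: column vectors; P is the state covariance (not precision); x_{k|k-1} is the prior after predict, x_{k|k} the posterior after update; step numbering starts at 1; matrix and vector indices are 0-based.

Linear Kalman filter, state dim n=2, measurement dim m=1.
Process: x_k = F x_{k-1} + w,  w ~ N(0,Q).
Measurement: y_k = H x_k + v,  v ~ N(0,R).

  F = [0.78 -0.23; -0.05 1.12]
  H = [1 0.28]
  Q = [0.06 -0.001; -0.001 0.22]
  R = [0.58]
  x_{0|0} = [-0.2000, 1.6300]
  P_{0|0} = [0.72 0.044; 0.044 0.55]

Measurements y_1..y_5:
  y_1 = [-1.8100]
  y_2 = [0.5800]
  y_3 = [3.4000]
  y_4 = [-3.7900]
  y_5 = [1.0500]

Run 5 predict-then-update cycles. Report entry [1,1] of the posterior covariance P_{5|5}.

step 1: x^-=[-0.5309, 1.8356]  P^-=[0.5114 -0.1318; -0.1318 0.9068]  S=[1.0886]  K=[0.4358; 0.1121]  nu=[-1.7931]  x^+=[-1.3124, 1.6345]  P^+=[0.3046 -0.1850; -0.1850 0.8931]
step 2: x^-=[-1.3996, 1.8963]  P^-=[0.3589 -0.4067; -0.4067 1.3618]  S=[0.8179]  K=[0.2996; -0.0311]  nu=[1.4486]  x^+=[-0.9656, 1.8513]  P^+=[0.2855 -0.3991; -0.3991 1.3610]
step 3: x^-=[-1.1789, 2.1217]  P^-=[0.4489 -0.7160; -0.7160 1.9727]  S=[0.7826]  K=[0.3174; -0.2091]  nu=[3.9849]  x^+=[0.0860, 1.2886]  P^+=[0.3700 -0.6640; -0.6640 1.9384]
step 4: x^-=[-0.2293, 1.4389]  P^-=[0.6259 -1.1025; -1.1025 2.7269]  S=[0.8023]  K=[0.3954; -0.4225]  nu=[-3.9636]  x^+=[-1.7965, 3.1135]  P^+=[0.5005 -0.9685; -0.9685 2.5837]
step 5: x^-=[-2.1174, 3.5770]  P^-=[0.8487 -1.5433; -1.5433 3.5707]  S=[0.8444]  K=[0.4933; -0.6436]  nu=[2.1658]  x^+=[-1.0489, 2.1830]  P^+=[0.6432 -1.2752; -1.2752 3.2209]

P_post[1,1] = 3.2209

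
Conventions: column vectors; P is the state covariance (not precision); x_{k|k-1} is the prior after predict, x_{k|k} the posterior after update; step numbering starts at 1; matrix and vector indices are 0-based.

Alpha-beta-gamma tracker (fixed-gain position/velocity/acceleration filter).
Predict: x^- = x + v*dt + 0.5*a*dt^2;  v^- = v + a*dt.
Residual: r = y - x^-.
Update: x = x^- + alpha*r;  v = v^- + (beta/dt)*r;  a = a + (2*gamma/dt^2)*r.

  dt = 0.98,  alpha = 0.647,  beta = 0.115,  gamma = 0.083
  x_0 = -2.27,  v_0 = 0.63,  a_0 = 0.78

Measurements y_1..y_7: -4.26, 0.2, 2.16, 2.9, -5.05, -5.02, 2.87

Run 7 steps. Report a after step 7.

step 1: x_pred=-1.2780  r=-2.9820  x^+=-3.2074  v^+=1.0445  a^+=0.2646
step 2: x_pred=-2.0567  r=2.2567  x^+=-0.5966  v^+=1.5686  a^+=0.6546
step 3: x_pred=1.2550  r=0.9050  x^+=1.8405  v^+=2.3163  a^+=0.8111
step 4: x_pred=4.5000  r=-1.6000  x^+=3.4648  v^+=2.9235  a^+=0.5345
step 5: x_pred=6.5865  r=-11.6365  x^+=-0.9423  v^+=2.0818  a^+=-1.4768
step 6: x_pred=0.3887  r=-5.4087  x^+=-3.1107  v^+=-0.0002  a^+=-2.4116
step 7: x_pred=-4.2690  r=7.1390  x^+=0.3499  v^+=-1.5258  a^+=-1.1777

a_post = -1.1777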